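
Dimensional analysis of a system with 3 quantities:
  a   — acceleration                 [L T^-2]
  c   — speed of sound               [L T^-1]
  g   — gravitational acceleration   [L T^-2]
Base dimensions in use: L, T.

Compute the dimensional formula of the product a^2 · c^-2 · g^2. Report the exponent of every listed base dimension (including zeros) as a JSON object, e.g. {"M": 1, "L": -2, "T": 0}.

Dimensional matrix (L×T by a×c×g):
  L: [ 1  1  1]
  T: [-2 -1 -2]
  [L]: (2)·1+(-2)·1+(2)·1 = 2
  [T]: (2)·-2+(-2)·-1+(2)·-2 = -6
⇒ L^2 T^-6

{"L": 2, "T": -6}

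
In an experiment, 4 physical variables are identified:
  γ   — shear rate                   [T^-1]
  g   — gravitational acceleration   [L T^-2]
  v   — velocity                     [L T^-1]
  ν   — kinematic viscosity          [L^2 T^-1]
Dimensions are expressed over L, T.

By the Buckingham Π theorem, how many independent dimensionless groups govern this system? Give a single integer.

2

Write exponents as rows L,T / cols γ,g,v,ν:
  L: [ 0  1  1  2]
  T: [-1 -2 -1 -1]
Row reduction gives pivot columns γ,g; rank = 2
4 vars − rank 2 = 2 Π groups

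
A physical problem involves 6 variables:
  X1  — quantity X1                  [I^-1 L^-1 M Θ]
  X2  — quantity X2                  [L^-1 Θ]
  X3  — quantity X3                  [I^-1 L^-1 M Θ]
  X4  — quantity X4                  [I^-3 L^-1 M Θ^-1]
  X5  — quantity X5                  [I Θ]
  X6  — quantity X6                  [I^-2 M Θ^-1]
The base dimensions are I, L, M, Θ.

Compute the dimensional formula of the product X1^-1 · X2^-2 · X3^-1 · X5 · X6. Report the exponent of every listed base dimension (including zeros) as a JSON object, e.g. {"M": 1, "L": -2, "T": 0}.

{"I": 1, "L": 4, "M": -1, "Θ": -4}

Write exponents as rows I,L,M,Θ / cols X1,X2,X3,X4,X5,X6:
  I: [-1  0 -1 -3  1 -2]
  L: [-1 -1 -1 -1  0  0]
  M: [ 1  0  1  1  0  1]
  Θ: [ 1  1  1 -1  1 -1]
  [I]: (-1)·-1+(-2)·0+(-1)·-1+(1)·1+(1)·-2 = 1
  [L]: (-1)·-1+(-2)·-1+(-1)·-1+(1)·0+(1)·0 = 4
  [M]: (-1)·1+(-2)·0+(-1)·1+(1)·0+(1)·1 = -1
  [Θ]: (-1)·1+(-2)·1+(-1)·1+(1)·1+(1)·-1 = -4
⇒ I L^4 M^-1 Θ^-4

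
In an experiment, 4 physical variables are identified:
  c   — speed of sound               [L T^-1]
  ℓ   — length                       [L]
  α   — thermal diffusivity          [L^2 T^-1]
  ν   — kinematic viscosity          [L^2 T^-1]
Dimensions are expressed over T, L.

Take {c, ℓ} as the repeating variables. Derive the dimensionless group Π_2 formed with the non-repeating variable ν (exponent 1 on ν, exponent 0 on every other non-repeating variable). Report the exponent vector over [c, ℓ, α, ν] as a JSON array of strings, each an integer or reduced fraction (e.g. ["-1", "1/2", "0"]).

Exponent matrix [T,L] × [c,ℓ,α,ν]:
  T: [-1  0 -1 -1]
  L: [ 1  1  2  2]
RREF → pivots at {c,ℓ} ⇒ r = 2
Repeat: c,ℓ; free: α,ν
RREF:
  r0: [   1    0    1    1]
  r1: [   0    1    1    1]
Fix exponent of ν at 1, α at 0; solve each RREF row for its pivot's exponent:
  r0: exp(c) + (1)·1 = 0 ⇒ exp(c) = -1
  r1: exp(ℓ) + (1)·1 = 0 ⇒ exp(ℓ) = -1
Π_2 = c^-1 · ℓ^-1 · ν

["-1", "-1", "0", "1"]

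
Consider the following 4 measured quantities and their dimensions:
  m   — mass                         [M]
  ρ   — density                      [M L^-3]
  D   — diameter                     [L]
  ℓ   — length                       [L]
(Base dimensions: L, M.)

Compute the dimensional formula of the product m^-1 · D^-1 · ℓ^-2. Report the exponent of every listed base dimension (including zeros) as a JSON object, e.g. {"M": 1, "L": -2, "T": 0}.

Exponent matrix [L,M] × [m,ρ,D,ℓ]:
  L: [ 0 -3  1  1]
  M: [ 1  1  0  0]
  [L]: (-1)·0+(-1)·1+(-2)·1 = -3
  [M]: (-1)·1+(-1)·0+(-2)·0 = -1
⇒ L^-3 M^-1

{"L": -3, "M": -1}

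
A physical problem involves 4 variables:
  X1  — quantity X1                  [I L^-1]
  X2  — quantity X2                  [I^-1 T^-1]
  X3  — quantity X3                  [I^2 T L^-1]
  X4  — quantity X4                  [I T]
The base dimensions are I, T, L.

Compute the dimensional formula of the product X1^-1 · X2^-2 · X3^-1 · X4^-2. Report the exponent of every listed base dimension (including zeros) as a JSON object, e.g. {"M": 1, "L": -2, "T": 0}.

Dimensional matrix (I×T×L by X1×X2×X3×X4):
  I: [ 1 -1  2  1]
  T: [ 0 -1  1  1]
  L: [-1  0 -1  0]
  [I]: (-1)·1+(-2)·-1+(-1)·2+(-2)·1 = -3
  [T]: (-1)·0+(-2)·-1+(-1)·1+(-2)·1 = -1
  [L]: (-1)·-1+(-2)·0+(-1)·-1+(-2)·0 = 2
⇒ I^-3 T^-1 L^2

{"I": -3, "T": -1, "L": 2}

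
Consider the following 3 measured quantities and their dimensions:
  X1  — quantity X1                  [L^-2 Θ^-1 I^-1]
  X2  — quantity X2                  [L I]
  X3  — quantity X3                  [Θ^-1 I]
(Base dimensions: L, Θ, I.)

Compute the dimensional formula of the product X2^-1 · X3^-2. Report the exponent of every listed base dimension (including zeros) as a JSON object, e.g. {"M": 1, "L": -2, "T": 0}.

{"L": -1, "Θ": 2, "I": -3}

Exponent matrix [L,Θ,I] × [X1,X2,X3]:
  L: [-2  1  0]
  Θ: [-1  0 -1]
  I: [-1  1  1]
  [L]: (-1)·1+(-2)·0 = -1
  [Θ]: (-1)·0+(-2)·-1 = 2
  [I]: (-1)·1+(-2)·1 = -3
⇒ L^-1 Θ^2 I^-3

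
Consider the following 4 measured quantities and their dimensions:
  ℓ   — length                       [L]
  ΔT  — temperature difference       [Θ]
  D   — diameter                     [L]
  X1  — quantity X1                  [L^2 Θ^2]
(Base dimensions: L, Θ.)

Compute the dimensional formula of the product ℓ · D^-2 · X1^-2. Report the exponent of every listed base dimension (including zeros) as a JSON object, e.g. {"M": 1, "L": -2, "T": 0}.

{"L": -5, "Θ": -4}

Exponent matrix [L,Θ] × [ℓ,ΔT,D,X1]:
  L: [ 1  0  1  2]
  Θ: [ 0  1  0  2]
  [L]: (1)·1+(-2)·1+(-2)·2 = -5
  [Θ]: (1)·0+(-2)·0+(-2)·2 = -4
⇒ L^-5 Θ^-4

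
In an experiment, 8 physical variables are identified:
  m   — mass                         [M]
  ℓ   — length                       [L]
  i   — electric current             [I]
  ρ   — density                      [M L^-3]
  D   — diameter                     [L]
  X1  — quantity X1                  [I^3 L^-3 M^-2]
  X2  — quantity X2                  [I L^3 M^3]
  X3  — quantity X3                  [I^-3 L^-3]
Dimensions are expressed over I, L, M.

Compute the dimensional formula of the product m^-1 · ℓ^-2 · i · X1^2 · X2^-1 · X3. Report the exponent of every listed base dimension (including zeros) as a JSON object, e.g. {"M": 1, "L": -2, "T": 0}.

{"I": 3, "L": -14, "M": -8}

Exponent matrix [I,L,M] × [m,ℓ,i,ρ,D,X1,X2,X3]:
  I: [ 0  0  1  0  0  3  1 -3]
  L: [ 0  1  0 -3  1 -3  3 -3]
  M: [ 1  0  0  1  0 -2  3  0]
  [I]: (-1)·0+(-2)·0+(1)·1+(2)·3+(-1)·1+(1)·-3 = 3
  [L]: (-1)·0+(-2)·1+(1)·0+(2)·-3+(-1)·3+(1)·-3 = -14
  [M]: (-1)·1+(-2)·0+(1)·0+(2)·-2+(-1)·3+(1)·0 = -8
⇒ I^3 L^-14 M^-8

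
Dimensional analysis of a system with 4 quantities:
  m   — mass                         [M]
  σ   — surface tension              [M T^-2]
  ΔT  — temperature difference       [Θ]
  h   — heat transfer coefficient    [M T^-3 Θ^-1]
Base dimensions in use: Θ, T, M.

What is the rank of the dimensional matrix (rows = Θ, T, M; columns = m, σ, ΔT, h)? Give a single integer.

Dimensional matrix (Θ×T×M by m×σ×ΔT×h):
  Θ: [ 0  0  1 -1]
  T: [ 0 -2  0 -3]
  M: [ 1  1  0  1]
Row reduction gives pivot columns m,σ,ΔT; rank = 3

3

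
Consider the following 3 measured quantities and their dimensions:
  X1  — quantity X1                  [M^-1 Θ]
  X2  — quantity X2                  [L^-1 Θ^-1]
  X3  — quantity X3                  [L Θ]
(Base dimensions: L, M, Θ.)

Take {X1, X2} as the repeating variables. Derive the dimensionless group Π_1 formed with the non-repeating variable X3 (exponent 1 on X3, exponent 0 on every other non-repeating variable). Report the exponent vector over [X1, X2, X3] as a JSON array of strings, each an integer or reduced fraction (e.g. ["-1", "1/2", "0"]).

["0", "1", "1"]

Dimensional matrix (L×M×Θ by X1×X2×X3):
  L: [ 0 -1  1]
  M: [-1  0  0]
  Θ: [ 1 -1  1]
RREF → pivots at {X1,X2} ⇒ r = 2
Pivot set = {X1,X2}, free = {X3}
RREF:
  r0: [   1    0    0]
  r1: [   0    1   -1]
  r2: [   0    0    0]
Fix exponent of X3 at 1; solve each RREF row for its pivot's exponent:
  r0: exp(X1) + (0)·1 = 0 ⇒ exp(X1) = 0
  r1: exp(X2) + (-1)·1 = 0 ⇒ exp(X2) = 1
Π_1 = X2 · X3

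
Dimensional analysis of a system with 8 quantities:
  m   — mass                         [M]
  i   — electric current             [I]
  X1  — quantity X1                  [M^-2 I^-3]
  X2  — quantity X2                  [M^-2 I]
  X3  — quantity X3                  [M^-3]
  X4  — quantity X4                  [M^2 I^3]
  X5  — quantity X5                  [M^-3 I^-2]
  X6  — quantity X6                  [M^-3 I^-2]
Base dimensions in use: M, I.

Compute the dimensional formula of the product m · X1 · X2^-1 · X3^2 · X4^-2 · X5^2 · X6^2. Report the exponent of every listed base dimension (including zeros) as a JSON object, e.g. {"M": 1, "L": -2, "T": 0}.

{"M": -21, "I": -18}

Dimensional matrix (M×I by m×i×X1×X2×X3×X4×X5×X6):
  M: [ 1  0 -2 -2 -3  2 -3 -3]
  I: [ 0  1 -3  1  0  3 -2 -2]
  [M]: (1)·1+(1)·-2+(-1)·-2+(2)·-3+(-2)·2+(2)·-3+(2)·-3 = -21
  [I]: (1)·0+(1)·-3+(-1)·1+(2)·0+(-2)·3+(2)·-2+(2)·-2 = -18
⇒ M^-21 I^-18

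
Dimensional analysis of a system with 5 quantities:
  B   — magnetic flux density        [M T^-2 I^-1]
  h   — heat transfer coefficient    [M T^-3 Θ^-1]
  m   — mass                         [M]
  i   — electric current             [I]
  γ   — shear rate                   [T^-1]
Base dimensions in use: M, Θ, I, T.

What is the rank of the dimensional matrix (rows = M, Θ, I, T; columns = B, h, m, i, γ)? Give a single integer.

Dimensional matrix (M×Θ×I×T by B×h×m×i×γ):
  M: [ 1  1  1  0  0]
  Θ: [ 0 -1  0  0  0]
  I: [-1  0  0  1  0]
  T: [-2 -3  0  0 -1]
Row reduction gives pivot columns B,h,m,i; rank = 4

4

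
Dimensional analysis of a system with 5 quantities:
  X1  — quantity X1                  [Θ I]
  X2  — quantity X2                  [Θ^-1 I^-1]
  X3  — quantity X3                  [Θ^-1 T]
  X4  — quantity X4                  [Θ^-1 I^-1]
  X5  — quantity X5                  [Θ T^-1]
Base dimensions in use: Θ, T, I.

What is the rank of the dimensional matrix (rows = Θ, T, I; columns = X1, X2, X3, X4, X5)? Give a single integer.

Write exponents as rows Θ,T,I / cols X1,X2,X3,X4,X5:
  Θ: [ 1 -1 -1 -1  1]
  T: [ 0  0  1  0 -1]
  I: [ 1 -1  0 -1  0]
Echelon form has 2 nonzero rows (pivots: X1,X3)

2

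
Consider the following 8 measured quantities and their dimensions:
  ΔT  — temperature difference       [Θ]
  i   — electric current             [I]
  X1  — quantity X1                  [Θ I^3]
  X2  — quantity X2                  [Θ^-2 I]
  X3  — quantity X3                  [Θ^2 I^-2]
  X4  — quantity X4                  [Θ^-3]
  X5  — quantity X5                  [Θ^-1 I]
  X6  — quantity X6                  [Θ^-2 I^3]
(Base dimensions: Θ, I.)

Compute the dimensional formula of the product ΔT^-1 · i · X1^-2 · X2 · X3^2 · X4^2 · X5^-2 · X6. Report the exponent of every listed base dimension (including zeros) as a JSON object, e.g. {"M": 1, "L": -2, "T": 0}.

{"Θ": -7, "I": -7}

Write exponents as rows Θ,I / cols ΔT,i,X1,X2,X3,X4,X5,X6:
  Θ: [ 1  0  1 -2  2 -3 -1 -2]
  I: [ 0  1  3  1 -2  0  1  3]
  [Θ]: (-1)·1+(1)·0+(-2)·1+(1)·-2+(2)·2+(2)·-3+(-2)·-1+(1)·-2 = -7
  [I]: (-1)·0+(1)·1+(-2)·3+(1)·1+(2)·-2+(2)·0+(-2)·1+(1)·3 = -7
⇒ Θ^-7 I^-7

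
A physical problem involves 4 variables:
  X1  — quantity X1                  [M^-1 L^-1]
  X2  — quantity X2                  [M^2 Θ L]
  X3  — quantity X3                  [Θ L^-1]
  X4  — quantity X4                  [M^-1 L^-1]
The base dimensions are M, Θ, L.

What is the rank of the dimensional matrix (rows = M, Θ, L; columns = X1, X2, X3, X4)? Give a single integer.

Dimensional matrix (M×Θ×L by X1×X2×X3×X4):
  M: [-1  2  0 -1]
  Θ: [ 0  1  1  0]
  L: [-1  1 -1 -1]
RREF → pivots at {X1,X2} ⇒ r = 2

2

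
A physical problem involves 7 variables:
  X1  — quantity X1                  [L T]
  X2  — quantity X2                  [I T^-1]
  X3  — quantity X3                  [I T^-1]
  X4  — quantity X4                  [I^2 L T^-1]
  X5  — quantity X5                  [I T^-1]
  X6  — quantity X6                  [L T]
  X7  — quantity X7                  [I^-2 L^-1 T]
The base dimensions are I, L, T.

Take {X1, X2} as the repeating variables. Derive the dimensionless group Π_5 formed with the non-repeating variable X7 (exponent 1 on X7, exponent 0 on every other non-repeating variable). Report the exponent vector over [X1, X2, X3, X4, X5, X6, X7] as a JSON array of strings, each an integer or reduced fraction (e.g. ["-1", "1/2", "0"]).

["1", "2", "0", "0", "0", "0", "1"]

Dimensional matrix (I×L×T by X1×X2×X3×X4×X5×X6×X7):
  I: [ 0  1  1  2  1  0 -2]
  L: [ 1  0  0  1  0  1 -1]
  T: [ 1 -1 -1 -1 -1  1  1]
Row reduction gives pivot columns X1,X2; rank = 2
Repeat: X1,X2; free: X3,X4,X5,X6,X7
RREF:
  r0: [   1    0    0    1    0    1   -1]
  r1: [   0    1    1    2    1    0   -2]
  r2: [   0    0    0    0    0    0    0]
Fix exponent of X7 at 1, X3 at 0, X4 at 0, X5 at 0, X6 at 0; solve each RREF row for its pivot's exponent:
  r0: exp(X1) + (-1)·1 = 0 ⇒ exp(X1) = 1
  r1: exp(X2) + (-2)·1 = 0 ⇒ exp(X2) = 2
Π_5 = X1 · X2^2 · X7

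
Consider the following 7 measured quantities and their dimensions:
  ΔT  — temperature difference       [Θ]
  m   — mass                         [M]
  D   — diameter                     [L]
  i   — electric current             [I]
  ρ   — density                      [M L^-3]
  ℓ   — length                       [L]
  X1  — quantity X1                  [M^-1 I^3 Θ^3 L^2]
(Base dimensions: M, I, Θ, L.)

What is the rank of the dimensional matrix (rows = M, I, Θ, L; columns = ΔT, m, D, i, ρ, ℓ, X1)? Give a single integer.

4

Dimensional matrix (M×I×Θ×L by ΔT×m×D×i×ρ×ℓ×X1):
  M: [ 0  1  0  0  1  0 -1]
  I: [ 0  0  0  1  0  0  3]
  Θ: [ 1  0  0  0  0  0  3]
  L: [ 0  0  1  0 -3  1  2]
Row reduction gives pivot columns ΔT,m,D,i; rank = 4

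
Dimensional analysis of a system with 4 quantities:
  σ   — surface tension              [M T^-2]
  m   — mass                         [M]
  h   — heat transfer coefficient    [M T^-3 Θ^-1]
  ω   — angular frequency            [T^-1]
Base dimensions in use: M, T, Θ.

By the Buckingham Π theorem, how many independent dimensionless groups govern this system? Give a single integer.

Write exponents as rows M,T,Θ / cols σ,m,h,ω:
  M: [ 1  1  1  0]
  T: [-2  0 -3 -1]
  Θ: [ 0  0 -1  0]
Echelon form has 3 nonzero rows (pivots: σ,m,h)
n=4, r=3 ⇒ 1 dimensionless group

1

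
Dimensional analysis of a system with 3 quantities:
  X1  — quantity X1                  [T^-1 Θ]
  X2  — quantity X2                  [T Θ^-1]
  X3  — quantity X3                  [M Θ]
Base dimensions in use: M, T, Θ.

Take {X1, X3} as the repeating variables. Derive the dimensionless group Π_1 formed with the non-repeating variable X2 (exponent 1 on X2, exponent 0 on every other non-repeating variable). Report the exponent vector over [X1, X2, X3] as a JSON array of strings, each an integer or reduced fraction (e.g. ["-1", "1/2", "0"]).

["1", "1", "0"]

Write exponents as rows M,T,Θ / cols X1,X2,X3:
  M: [ 0  0  1]
  T: [-1  1  0]
  Θ: [ 1 -1  1]
Row reduction gives pivot columns X1,X3; rank = 2
Pivot set = {X1,X3}, free = {X2}
RREF:
  r0: [   1   -1    0]
  r1: [   0    0    1]
  r2: [   0    0    0]
Fix exponent of X2 at 1; solve each RREF row for its pivot's exponent:
  r0: exp(X1) + (-1)·1 = 0 ⇒ exp(X1) = 1
  r1: exp(X3) + (0)·1 = 0 ⇒ exp(X3) = 0
Π_1 = X1 · X2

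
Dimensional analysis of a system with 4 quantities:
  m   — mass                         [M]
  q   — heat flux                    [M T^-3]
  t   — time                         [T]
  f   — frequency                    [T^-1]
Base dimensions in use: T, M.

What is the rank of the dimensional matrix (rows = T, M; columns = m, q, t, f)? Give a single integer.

2

Write exponents as rows T,M / cols m,q,t,f:
  T: [ 0 -3  1 -1]
  M: [ 1  1  0  0]
Row reduction gives pivot columns m,q; rank = 2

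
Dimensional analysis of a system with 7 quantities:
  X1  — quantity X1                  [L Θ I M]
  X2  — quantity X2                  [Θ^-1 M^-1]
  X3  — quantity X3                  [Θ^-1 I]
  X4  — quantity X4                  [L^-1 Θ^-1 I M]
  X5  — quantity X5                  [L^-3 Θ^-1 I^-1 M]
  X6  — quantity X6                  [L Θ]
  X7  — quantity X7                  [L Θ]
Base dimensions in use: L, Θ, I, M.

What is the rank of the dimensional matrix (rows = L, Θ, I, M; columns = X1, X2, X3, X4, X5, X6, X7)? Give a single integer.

Dimensional matrix (L×Θ×I×M by X1×X2×X3×X4×X5×X6×X7):
  L: [ 1  0  0 -1 -3  1  1]
  Θ: [ 1 -1 -1 -1 -1  1  1]
  I: [ 1  0  1  1 -1  0  0]
  M: [ 1 -1  0  1  1  0  0]
Row reduction gives pivot columns X1,X2,X3; rank = 3

3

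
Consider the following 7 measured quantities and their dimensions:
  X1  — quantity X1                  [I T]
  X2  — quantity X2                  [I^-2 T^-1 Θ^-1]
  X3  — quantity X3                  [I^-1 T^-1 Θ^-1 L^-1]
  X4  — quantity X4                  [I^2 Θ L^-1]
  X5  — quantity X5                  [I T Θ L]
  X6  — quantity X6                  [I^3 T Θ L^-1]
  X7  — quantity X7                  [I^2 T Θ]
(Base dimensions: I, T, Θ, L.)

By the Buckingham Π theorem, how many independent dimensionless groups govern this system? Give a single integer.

Dimensional matrix (I×T×Θ×L by X1×X2×X3×X4×X5×X6×X7):
  I: [ 1 -2 -1  2  1  3  2]
  T: [ 1 -1 -1  0  1  1  1]
  Θ: [ 0 -1 -1  1  1  1  1]
  L: [ 0  0 -1 -1  1 -1  0]
Echelon form has 3 nonzero rows (pivots: X1,X2,X3)
Π count = n − r = 7 − 3 = 4

4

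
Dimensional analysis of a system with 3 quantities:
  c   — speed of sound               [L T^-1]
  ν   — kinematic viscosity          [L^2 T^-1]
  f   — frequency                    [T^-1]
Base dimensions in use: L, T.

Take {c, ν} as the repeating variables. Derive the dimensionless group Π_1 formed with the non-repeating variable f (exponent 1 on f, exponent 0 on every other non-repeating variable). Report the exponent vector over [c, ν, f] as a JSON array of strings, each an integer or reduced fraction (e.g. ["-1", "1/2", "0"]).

["-2", "1", "1"]

Write exponents as rows L,T / cols c,ν,f:
  L: [ 1  2  0]
  T: [-1 -1 -1]
Row reduction gives pivot columns c,ν; rank = 2
Pivot set = {c,ν}, free = {f}
RREF:
  r0: [   1    0    2]
  r1: [   0    1   -1]
Fix exponent of f at 1; solve each RREF row for its pivot's exponent:
  r0: exp(c) + (2)·1 = 0 ⇒ exp(c) = -2
  r1: exp(ν) + (-1)·1 = 0 ⇒ exp(ν) = 1
Π_1 = c^-2 · ν · f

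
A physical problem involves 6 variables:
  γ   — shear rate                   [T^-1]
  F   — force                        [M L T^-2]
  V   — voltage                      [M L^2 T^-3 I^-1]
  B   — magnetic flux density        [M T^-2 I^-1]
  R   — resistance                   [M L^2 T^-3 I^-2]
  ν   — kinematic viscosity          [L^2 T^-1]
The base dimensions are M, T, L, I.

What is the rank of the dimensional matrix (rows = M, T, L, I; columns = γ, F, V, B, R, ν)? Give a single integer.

Dimensional matrix (M×T×L×I by γ×F×V×B×R×ν):
  M: [ 0  1  1  1  1  0]
  T: [-1 -2 -3 -2 -3 -1]
  L: [ 0  1  2  0  2  2]
  I: [ 0  0 -1 -1 -2  0]
RREF → pivots at {γ,F,V,B} ⇒ r = 4

4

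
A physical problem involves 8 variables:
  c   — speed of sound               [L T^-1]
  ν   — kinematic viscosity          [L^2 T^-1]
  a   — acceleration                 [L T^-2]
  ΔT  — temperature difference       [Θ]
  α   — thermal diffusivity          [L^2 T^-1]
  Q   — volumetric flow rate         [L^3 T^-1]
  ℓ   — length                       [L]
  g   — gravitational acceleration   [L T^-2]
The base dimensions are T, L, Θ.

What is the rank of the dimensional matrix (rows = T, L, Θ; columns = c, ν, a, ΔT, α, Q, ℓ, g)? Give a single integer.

Write exponents as rows T,L,Θ / cols c,ν,a,ΔT,α,Q,ℓ,g:
  T: [-1 -1 -2  0 -1 -1  0 -2]
  L: [ 1  2  1  0  2  3  1  1]
  Θ: [ 0  0  0  1  0  0  0  0]
RREF → pivots at {c,ν,ΔT} ⇒ r = 3

3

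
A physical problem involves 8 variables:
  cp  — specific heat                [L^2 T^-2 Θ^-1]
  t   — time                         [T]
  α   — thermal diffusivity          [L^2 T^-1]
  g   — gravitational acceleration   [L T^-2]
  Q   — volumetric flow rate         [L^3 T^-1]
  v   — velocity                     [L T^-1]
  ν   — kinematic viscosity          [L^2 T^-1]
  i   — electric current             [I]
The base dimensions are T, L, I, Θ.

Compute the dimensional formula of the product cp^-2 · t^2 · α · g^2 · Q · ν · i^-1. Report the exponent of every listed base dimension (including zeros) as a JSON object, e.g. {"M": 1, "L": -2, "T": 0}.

{"T": -1, "L": 5, "I": -1, "Θ": 2}

Exponent matrix [T,L,I,Θ] × [cp,t,α,g,Q,v,ν,i]:
  T: [-2  1 -1 -2 -1 -1 -1  0]
  L: [ 2  0  2  1  3  1  2  0]
  I: [ 0  0  0  0  0  0  0  1]
  Θ: [-1  0  0  0  0  0  0  0]
  [T]: (-2)·-2+(2)·1+(1)·-1+(2)·-2+(1)·-1+(1)·-1+(-1)·0 = -1
  [L]: (-2)·2+(2)·0+(1)·2+(2)·1+(1)·3+(1)·2+(-1)·0 = 5
  [I]: (-2)·0+(2)·0+(1)·0+(2)·0+(1)·0+(1)·0+(-1)·1 = -1
  [Θ]: (-2)·-1+(2)·0+(1)·0+(2)·0+(1)·0+(1)·0+(-1)·0 = 2
⇒ T^-1 L^5 I^-1 Θ^2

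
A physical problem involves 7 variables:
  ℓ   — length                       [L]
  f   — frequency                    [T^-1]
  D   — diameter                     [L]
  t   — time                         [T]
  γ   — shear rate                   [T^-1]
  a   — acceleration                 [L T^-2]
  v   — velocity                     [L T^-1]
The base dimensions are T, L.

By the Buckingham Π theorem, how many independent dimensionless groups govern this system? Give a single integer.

5

Dimensional matrix (T×L by ℓ×f×D×t×γ×a×v):
  T: [ 0 -1  0  1 -1 -2 -1]
  L: [ 1  0  1  0  0  1  1]
RREF → pivots at {ℓ,f} ⇒ r = 2
n=7, r=2 ⇒ 5 dimensionless groups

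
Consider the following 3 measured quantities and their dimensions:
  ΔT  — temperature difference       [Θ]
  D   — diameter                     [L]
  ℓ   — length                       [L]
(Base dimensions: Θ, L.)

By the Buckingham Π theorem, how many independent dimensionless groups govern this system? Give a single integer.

Exponent matrix [Θ,L] × [ΔT,D,ℓ]:
  Θ: [ 1  0  0]
  L: [ 0  1  1]
Echelon form has 2 nonzero rows (pivots: ΔT,D)
n=3, r=2 ⇒ 1 dimensionless group

1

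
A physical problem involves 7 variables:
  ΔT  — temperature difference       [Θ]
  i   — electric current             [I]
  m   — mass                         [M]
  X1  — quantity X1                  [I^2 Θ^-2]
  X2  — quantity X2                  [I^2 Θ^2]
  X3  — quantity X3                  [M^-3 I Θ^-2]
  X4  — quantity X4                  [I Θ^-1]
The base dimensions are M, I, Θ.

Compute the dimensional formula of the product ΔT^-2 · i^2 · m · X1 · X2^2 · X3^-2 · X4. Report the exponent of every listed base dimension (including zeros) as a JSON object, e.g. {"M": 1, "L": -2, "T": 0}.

Exponent matrix [M,I,Θ] × [ΔT,i,m,X1,X2,X3,X4]:
  M: [ 0  0  1  0  0 -3  0]
  I: [ 0  1  0  2  2  1  1]
  Θ: [ 1  0  0 -2  2 -2 -1]
  [M]: (-2)·0+(2)·0+(1)·1+(1)·0+(2)·0+(-2)·-3+(1)·0 = 7
  [I]: (-2)·0+(2)·1+(1)·0+(1)·2+(2)·2+(-2)·1+(1)·1 = 7
  [Θ]: (-2)·1+(2)·0+(1)·0+(1)·-2+(2)·2+(-2)·-2+(1)·-1 = 3
⇒ M^7 I^7 Θ^3

{"M": 7, "I": 7, "Θ": 3}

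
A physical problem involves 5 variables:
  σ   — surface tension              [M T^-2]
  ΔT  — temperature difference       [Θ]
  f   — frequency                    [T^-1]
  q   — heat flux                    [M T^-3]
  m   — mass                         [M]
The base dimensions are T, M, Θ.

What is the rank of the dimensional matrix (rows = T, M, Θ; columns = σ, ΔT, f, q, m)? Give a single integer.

3

Exponent matrix [T,M,Θ] × [σ,ΔT,f,q,m]:
  T: [-2  0 -1 -3  0]
  M: [ 1  0  0  1  1]
  Θ: [ 0  1  0  0  0]
RREF → pivots at {σ,ΔT,f} ⇒ r = 3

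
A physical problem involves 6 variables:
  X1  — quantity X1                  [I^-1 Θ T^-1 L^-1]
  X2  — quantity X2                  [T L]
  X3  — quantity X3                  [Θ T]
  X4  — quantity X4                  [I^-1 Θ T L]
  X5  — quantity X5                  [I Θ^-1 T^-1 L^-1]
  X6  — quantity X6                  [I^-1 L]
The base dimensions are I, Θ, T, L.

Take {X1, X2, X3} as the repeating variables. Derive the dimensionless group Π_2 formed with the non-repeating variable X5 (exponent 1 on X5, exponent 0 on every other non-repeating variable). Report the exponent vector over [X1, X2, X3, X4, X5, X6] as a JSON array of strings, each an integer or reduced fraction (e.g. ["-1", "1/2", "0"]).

Exponent matrix [I,Θ,T,L] × [X1,X2,X3,X4,X5,X6]:
  I: [-1  0  0 -1  1 -1]
  Θ: [ 1  0  1  1 -1  0]
  T: [-1  1  1  1 -1  0]
  L: [-1  1  0  1 -1  1]
RREF → pivots at {X1,X2,X3} ⇒ r = 3
Repeat: X1,X2,X3; free: X4,X5,X6
RREF:
  r0: [   1    0    0    1   -1    1]
  r1: [   0    1    0    2   -2    2]
  r2: [   0    0    1    0    0   -1]
  r3: [   0    0    0    0    0    0]
Fix exponent of X5 at 1, X4 at 0, X6 at 0; solve each RREF row for its pivot's exponent:
  r0: exp(X1) + (-1)·1 = 0 ⇒ exp(X1) = 1
  r1: exp(X2) + (-2)·1 = 0 ⇒ exp(X2) = 2
  r2: exp(X3) + (0)·1 = 0 ⇒ exp(X3) = 0
Π_2 = X1 · X2^2 · X5

["1", "2", "0", "0", "1", "0"]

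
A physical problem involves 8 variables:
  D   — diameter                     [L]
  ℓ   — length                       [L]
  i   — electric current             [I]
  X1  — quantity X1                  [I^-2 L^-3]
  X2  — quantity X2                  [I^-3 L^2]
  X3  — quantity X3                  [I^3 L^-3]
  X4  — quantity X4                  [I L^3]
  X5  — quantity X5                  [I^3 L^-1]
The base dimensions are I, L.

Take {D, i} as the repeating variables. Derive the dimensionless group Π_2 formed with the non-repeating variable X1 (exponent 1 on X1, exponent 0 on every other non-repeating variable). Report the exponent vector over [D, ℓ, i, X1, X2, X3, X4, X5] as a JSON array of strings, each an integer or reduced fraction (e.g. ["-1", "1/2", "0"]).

["3", "0", "2", "1", "0", "0", "0", "0"]

Exponent matrix [I,L] × [D,ℓ,i,X1,X2,X3,X4,X5]:
  I: [ 0  0  1 -2 -3  3  1  3]
  L: [ 1  1  0 -3  2 -3  3 -1]
Row reduction gives pivot columns D,i; rank = 2
Repeat: D,i; free: ℓ,X1,X2,X3,X4,X5
RREF:
  r0: [   1    1    0   -3    2   -3    3   -1]
  r1: [   0    0    1   -2   -3    3    1    3]
Fix exponent of X1 at 1, ℓ at 0, X2 at 0, X3 at 0, X4 at 0, X5 at 0; solve each RREF row for its pivot's exponent:
  r0: exp(D) + (-3)·1 = 0 ⇒ exp(D) = 3
  r1: exp(i) + (-2)·1 = 0 ⇒ exp(i) = 2
Π_2 = D^3 · i^2 · X1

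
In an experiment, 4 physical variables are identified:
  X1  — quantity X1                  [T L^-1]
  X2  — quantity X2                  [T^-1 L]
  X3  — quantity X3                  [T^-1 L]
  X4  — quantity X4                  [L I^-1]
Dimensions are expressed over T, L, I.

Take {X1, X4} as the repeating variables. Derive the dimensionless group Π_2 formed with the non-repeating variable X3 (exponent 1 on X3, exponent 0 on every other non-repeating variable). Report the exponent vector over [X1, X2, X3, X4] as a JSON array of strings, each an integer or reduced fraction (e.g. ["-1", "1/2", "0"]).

["1", "0", "1", "0"]

Dimensional matrix (T×L×I by X1×X2×X3×X4):
  T: [ 1 -1 -1  0]
  L: [-1  1  1  1]
  I: [ 0  0  0 -1]
Echelon form has 2 nonzero rows (pivots: X1,X4)
Pivot set = {X1,X4}, free = {X2,X3}
RREF:
  r0: [   1   -1   -1    0]
  r1: [   0    0    0    1]
  r2: [   0    0    0    0]
Fix exponent of X3 at 1, X2 at 0; solve each RREF row for its pivot's exponent:
  r0: exp(X1) + (-1)·1 = 0 ⇒ exp(X1) = 1
  r1: exp(X4) + (0)·1 = 0 ⇒ exp(X4) = 0
Π_2 = X1 · X3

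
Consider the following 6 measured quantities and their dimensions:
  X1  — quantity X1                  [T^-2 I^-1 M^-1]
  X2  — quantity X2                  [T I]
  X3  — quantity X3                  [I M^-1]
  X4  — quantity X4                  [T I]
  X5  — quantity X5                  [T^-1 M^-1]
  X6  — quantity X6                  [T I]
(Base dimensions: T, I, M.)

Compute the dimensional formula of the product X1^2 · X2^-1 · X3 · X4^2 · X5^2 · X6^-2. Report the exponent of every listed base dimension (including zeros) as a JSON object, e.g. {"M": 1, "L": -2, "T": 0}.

{"T": -7, "I": -2, "M": -5}

Dimensional matrix (T×I×M by X1×X2×X3×X4×X5×X6):
  T: [-2  1  0  1 -1  1]
  I: [-1  1  1  1  0  1]
  M: [-1  0 -1  0 -1  0]
  [T]: (2)·-2+(-1)·1+(1)·0+(2)·1+(2)·-1+(-2)·1 = -7
  [I]: (2)·-1+(-1)·1+(1)·1+(2)·1+(2)·0+(-2)·1 = -2
  [M]: (2)·-1+(-1)·0+(1)·-1+(2)·0+(2)·-1+(-2)·0 = -5
⇒ T^-7 I^-2 M^-5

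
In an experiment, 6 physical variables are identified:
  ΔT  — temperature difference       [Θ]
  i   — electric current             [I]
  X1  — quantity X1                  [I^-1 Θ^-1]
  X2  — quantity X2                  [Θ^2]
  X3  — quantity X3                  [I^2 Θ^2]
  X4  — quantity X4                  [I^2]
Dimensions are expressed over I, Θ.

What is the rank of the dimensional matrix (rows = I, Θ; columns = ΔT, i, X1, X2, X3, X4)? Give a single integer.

2

Dimensional matrix (I×Θ by ΔT×i×X1×X2×X3×X4):
  I: [ 0  1 -1  0  2  2]
  Θ: [ 1  0 -1  2  2  0]
Row reduction gives pivot columns ΔT,i; rank = 2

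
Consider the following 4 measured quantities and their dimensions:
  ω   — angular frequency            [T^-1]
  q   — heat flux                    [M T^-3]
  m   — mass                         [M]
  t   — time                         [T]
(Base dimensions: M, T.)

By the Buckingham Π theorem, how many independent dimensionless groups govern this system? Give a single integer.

Write exponents as rows M,T / cols ω,q,m,t:
  M: [ 0  1  1  0]
  T: [-1 -3  0  1]
RREF → pivots at {ω,q} ⇒ r = 2
n=4, r=2 ⇒ 2 dimensionless groups

2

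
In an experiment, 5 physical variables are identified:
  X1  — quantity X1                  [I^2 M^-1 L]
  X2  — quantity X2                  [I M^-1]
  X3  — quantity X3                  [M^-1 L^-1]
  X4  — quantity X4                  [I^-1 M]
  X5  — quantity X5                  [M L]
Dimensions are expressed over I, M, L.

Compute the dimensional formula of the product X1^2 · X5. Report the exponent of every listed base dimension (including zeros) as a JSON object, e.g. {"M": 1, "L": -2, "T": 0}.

Write exponents as rows I,M,L / cols X1,X2,X3,X4,X5:
  I: [ 2  1  0 -1  0]
  M: [-1 -1 -1  1  1]
  L: [ 1  0 -1  0  1]
  [I]: (2)·2+(1)·0 = 4
  [M]: (2)·-1+(1)·1 = -1
  [L]: (2)·1+(1)·1 = 3
⇒ I^4 M^-1 L^3

{"I": 4, "M": -1, "L": 3}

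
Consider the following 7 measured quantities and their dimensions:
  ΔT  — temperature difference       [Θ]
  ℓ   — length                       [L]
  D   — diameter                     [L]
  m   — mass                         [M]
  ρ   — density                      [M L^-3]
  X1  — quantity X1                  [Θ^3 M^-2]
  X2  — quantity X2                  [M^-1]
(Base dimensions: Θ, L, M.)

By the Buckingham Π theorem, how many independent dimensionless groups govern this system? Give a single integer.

4

Write exponents as rows Θ,L,M / cols ΔT,ℓ,D,m,ρ,X1,X2:
  Θ: [ 1  0  0  0  0  3  0]
  L: [ 0  1  1  0 -3  0  0]
  M: [ 0  0  0  1  1 -2 -1]
Row reduction gives pivot columns ΔT,ℓ,m; rank = 3
7 vars − rank 3 = 4 Π groups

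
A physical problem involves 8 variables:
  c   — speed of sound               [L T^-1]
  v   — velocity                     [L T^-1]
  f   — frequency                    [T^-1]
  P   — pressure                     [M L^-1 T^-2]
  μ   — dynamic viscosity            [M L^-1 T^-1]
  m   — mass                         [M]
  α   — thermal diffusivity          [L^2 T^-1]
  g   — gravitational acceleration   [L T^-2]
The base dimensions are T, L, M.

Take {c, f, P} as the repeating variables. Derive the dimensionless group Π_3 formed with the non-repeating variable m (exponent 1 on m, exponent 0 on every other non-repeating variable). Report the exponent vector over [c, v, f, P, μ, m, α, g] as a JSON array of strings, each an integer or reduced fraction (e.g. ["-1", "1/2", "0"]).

Exponent matrix [T,L,M] × [c,v,f,P,μ,m,α,g]:
  T: [-1 -1 -1 -2 -1  0 -1 -2]
  L: [ 1  1  0 -1 -1  0  2  1]
  M: [ 0  0  0  1  1  1  0  0]
Echelon form has 3 nonzero rows (pivots: c,f,P)
Repeat: c,f,P; free: v,μ,m,α,g
RREF:
  r0: [   1    1    0    0    0    1    2    1]
  r1: [   0    0    1    0   -1   -3   -1    1]
  r2: [   0    0    0    1    1    1    0    0]
Fix exponent of m at 1, v at 0, μ at 0, α at 0, g at 0; solve each RREF row for its pivot's exponent:
  r0: exp(c) + (1)·1 = 0 ⇒ exp(c) = -1
  r1: exp(f) + (-3)·1 = 0 ⇒ exp(f) = 3
  r2: exp(P) + (1)·1 = 0 ⇒ exp(P) = -1
Π_3 = c^-1 · f^3 · P^-1 · m

["-1", "0", "3", "-1", "0", "1", "0", "0"]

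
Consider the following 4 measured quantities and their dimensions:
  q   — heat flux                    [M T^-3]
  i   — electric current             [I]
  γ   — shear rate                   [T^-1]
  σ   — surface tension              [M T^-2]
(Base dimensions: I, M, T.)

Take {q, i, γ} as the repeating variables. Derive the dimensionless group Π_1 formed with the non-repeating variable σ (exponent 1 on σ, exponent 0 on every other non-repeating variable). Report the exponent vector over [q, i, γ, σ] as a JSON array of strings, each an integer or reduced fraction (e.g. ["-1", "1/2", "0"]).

Dimensional matrix (I×M×T by q×i×γ×σ):
  I: [ 0  1  0  0]
  M: [ 1  0  0  1]
  T: [-3  0 -1 -2]
Row reduction gives pivot columns q,i,γ; rank = 3
Repeat: q,i,γ; free: σ
RREF:
  r0: [   1    0    0    1]
  r1: [   0    1    0    0]
  r2: [   0    0    1   -1]
Fix exponent of σ at 1; solve each RREF row for its pivot's exponent:
  r0: exp(q) + (1)·1 = 0 ⇒ exp(q) = -1
  r1: exp(i) + (0)·1 = 0 ⇒ exp(i) = 0
  r2: exp(γ) + (-1)·1 = 0 ⇒ exp(γ) = 1
Π_1 = q^-1 · γ · σ

["-1", "0", "1", "1"]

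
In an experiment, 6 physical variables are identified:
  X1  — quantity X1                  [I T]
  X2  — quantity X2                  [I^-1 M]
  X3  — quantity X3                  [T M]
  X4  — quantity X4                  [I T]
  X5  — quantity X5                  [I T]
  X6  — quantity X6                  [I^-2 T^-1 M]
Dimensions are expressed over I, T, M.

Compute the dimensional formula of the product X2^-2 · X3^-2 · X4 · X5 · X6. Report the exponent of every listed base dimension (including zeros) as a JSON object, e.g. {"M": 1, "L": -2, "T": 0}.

{"I": 2, "T": -1, "M": -3}

Exponent matrix [I,T,M] × [X1,X2,X3,X4,X5,X6]:
  I: [ 1 -1  0  1  1 -2]
  T: [ 1  0  1  1  1 -1]
  M: [ 0  1  1  0  0  1]
  [I]: (-2)·-1+(-2)·0+(1)·1+(1)·1+(1)·-2 = 2
  [T]: (-2)·0+(-2)·1+(1)·1+(1)·1+(1)·-1 = -1
  [M]: (-2)·1+(-2)·1+(1)·0+(1)·0+(1)·1 = -3
⇒ I^2 T^-1 M^-3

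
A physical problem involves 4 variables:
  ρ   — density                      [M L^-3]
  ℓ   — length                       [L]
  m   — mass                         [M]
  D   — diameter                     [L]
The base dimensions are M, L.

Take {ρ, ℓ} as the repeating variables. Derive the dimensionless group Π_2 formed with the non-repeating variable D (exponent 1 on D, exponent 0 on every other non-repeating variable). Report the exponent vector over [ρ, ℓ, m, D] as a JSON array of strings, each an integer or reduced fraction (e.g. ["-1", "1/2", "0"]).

Exponent matrix [M,L] × [ρ,ℓ,m,D]:
  M: [ 1  0  1  0]
  L: [-3  1  0  1]
Row reduction gives pivot columns ρ,ℓ; rank = 2
Repeat: ρ,ℓ; free: m,D
RREF:
  r0: [   1    0    1    0]
  r1: [   0    1    3    1]
Fix exponent of D at 1, m at 0; solve each RREF row for its pivot's exponent:
  r0: exp(ρ) + (0)·1 = 0 ⇒ exp(ρ) = 0
  r1: exp(ℓ) + (1)·1 = 0 ⇒ exp(ℓ) = -1
Π_2 = ℓ^-1 · D

["0", "-1", "0", "1"]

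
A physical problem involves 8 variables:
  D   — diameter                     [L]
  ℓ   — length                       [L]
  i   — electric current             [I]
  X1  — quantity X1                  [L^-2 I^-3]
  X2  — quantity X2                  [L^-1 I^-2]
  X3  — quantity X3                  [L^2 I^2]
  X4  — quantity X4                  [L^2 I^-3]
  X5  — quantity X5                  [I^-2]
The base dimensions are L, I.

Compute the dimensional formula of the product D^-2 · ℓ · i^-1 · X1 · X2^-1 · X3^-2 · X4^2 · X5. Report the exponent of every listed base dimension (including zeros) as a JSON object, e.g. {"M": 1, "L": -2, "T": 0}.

{"L": -2, "I": -14}

Write exponents as rows L,I / cols D,ℓ,i,X1,X2,X3,X4,X5:
  L: [ 1  1  0 -2 -1  2  2  0]
  I: [ 0  0  1 -3 -2  2 -3 -2]
  [L]: (-2)·1+(1)·1+(-1)·0+(1)·-2+(-1)·-1+(-2)·2+(2)·2+(1)·0 = -2
  [I]: (-2)·0+(1)·0+(-1)·1+(1)·-3+(-1)·-2+(-2)·2+(2)·-3+(1)·-2 = -14
⇒ L^-2 I^-14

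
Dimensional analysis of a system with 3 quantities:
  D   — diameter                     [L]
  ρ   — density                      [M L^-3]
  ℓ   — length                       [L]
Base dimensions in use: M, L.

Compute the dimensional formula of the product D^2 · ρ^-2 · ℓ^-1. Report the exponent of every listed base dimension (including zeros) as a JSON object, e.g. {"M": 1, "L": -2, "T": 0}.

{"M": -2, "L": 7}

Write exponents as rows M,L / cols D,ρ,ℓ:
  M: [ 0  1  0]
  L: [ 1 -3  1]
  [M]: (2)·0+(-2)·1+(-1)·0 = -2
  [L]: (2)·1+(-2)·-3+(-1)·1 = 7
⇒ M^-2 L^7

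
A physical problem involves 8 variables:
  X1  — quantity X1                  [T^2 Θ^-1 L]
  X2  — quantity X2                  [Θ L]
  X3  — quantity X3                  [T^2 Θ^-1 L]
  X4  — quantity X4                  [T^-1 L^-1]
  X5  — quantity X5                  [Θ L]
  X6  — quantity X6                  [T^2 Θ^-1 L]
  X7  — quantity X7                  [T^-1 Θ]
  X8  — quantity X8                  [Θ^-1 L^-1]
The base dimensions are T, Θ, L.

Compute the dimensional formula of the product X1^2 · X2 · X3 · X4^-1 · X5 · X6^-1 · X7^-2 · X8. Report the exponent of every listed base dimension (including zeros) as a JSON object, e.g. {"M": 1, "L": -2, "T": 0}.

Write exponents as rows T,Θ,L / cols X1,X2,X3,X4,X5,X6,X7,X8:
  T: [ 2  0  2 -1  0  2 -1  0]
  Θ: [-1  1 -1  0  1 -1  1 -1]
  L: [ 1  1  1 -1  1  1  0 -1]
  [T]: (2)·2+(1)·0+(1)·2+(-1)·-1+(1)·0+(-1)·2+(-2)·-1+(1)·0 = 7
  [Θ]: (2)·-1+(1)·1+(1)·-1+(-1)·0+(1)·1+(-1)·-1+(-2)·1+(1)·-1 = -3
  [L]: (2)·1+(1)·1+(1)·1+(-1)·-1+(1)·1+(-1)·1+(-2)·0+(1)·-1 = 4
⇒ T^7 Θ^-3 L^4

{"T": 7, "Θ": -3, "L": 4}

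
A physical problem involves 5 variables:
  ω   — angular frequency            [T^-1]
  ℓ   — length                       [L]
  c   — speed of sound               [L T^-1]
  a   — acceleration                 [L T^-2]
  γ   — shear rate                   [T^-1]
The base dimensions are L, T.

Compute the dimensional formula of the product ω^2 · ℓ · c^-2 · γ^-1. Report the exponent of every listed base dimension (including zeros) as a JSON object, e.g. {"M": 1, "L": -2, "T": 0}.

{"L": -1, "T": 1}

Dimensional matrix (L×T by ω×ℓ×c×a×γ):
  L: [ 0  1  1  1  0]
  T: [-1  0 -1 -2 -1]
  [L]: (2)·0+(1)·1+(-2)·1+(-1)·0 = -1
  [T]: (2)·-1+(1)·0+(-2)·-1+(-1)·-1 = 1
⇒ L^-1 T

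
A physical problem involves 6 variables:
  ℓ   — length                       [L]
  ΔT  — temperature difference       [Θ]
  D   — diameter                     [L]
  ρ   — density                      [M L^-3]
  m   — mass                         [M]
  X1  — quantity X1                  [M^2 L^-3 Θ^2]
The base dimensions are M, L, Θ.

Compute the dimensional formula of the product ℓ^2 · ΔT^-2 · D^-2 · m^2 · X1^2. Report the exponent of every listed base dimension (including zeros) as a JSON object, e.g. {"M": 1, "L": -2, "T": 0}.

Exponent matrix [M,L,Θ] × [ℓ,ΔT,D,ρ,m,X1]:
  M: [ 0  0  0  1  1  2]
  L: [ 1  0  1 -3  0 -3]
  Θ: [ 0  1  0  0  0  2]
  [M]: (2)·0+(-2)·0+(-2)·0+(2)·1+(2)·2 = 6
  [L]: (2)·1+(-2)·0+(-2)·1+(2)·0+(2)·-3 = -6
  [Θ]: (2)·0+(-2)·1+(-2)·0+(2)·0+(2)·2 = 2
⇒ M^6 L^-6 Θ^2

{"M": 6, "L": -6, "Θ": 2}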